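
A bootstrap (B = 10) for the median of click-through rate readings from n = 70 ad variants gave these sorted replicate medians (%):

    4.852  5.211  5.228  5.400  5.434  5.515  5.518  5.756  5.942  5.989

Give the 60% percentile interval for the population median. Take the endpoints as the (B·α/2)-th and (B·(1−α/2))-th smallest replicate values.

α = 0.40; lower rank = 10 × 0.200 = 2; upper rank = 10 × 0.800 = 8.
The 2nd smallest replicate is 5.211; the 8th is 5.756.

(5.211, 5.756)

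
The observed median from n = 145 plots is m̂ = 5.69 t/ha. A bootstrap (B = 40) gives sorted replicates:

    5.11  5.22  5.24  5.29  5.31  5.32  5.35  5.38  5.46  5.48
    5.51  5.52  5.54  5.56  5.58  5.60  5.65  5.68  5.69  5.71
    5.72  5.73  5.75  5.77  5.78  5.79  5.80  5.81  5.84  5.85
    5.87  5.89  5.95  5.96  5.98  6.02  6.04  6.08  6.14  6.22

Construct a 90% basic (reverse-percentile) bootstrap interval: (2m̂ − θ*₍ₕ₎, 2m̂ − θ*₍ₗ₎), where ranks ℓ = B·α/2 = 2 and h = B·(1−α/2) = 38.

(5.30, 6.16)

Percentile endpoints at ranks 2 and 38: θ*₍2₎ = 5.22, θ*₍38₎ = 6.08.
Basic interval reflects these around m̂:
  lower = 2 × 5.69 − 6.08 = 5.30
  upper = 2 × 5.69 − 5.22 = 6.16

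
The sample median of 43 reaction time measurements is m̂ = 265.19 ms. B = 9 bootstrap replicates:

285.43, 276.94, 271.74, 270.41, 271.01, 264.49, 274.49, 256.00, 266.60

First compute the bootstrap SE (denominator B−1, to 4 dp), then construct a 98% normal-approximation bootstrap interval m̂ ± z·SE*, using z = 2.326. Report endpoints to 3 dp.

(246.028, 284.352)

Mean of replicates = 270.7900; sum of squared deviations = 542.9276; SE* = √(542.9276/8) = 8.2381
Margin = 2.326 × 8.2381 = 19.1618
Interval: 265.19 ± 19.1618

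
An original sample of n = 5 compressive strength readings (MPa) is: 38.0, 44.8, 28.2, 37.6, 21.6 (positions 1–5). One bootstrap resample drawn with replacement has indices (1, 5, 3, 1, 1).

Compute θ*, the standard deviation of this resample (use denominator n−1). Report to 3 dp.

Resample values: 38.0, 21.6, 28.2, 38.0, 38.0.
Mean = 32.7600; sum of squared deviations = 227.7120
s² = 227.7120 / 4 = 56.9280
s = √56.9280 = 7.545

θ* = 7.545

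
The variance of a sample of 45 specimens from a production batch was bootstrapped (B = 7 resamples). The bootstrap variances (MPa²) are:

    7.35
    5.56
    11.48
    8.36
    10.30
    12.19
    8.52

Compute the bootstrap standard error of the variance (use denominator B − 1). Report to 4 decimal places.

SE* = 2.3498

Bootstrap SE is the standard deviation of the 7 replicate variances.
Mean of replicates: (7.35 + 5.56 + 11.48 + 8.36 + 10.30 + 12.19 + 8.52) / 7 = 63.76000 / 7 = 9.10857
Sum of squared deviations: (−1.75857)² + (−3.54857)² + (+2.37143)² + (−0.74857)² + (+1.19143)² + (+3.08143)² + (−0.58857)² = 33.13009
Variance = 33.13009 / 6 = 5.52168
SE* = √5.52168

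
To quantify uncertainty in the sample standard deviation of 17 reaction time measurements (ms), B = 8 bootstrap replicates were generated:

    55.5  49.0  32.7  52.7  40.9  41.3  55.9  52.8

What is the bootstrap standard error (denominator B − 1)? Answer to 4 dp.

Bootstrap SE is the standard deviation of the 8 replicate standard deviations.
Mean of replicates: (55.5 + 49.0 + 32.7 + 52.7 + 40.9 + 41.3 + 55.9 + 52.8) / 8 = 380.80000 / 8 = 47.60000
Sum of squared deviations: (+7.90000)² + (+1.40000)² + (−14.90000)² + (+5.10000)² + (−6.70000)² + (−6.30000)² + (+8.30000)² + (+5.20000)² = 492.90000
Variance = 492.90000 / 7 = 70.41429
SE* = √70.41429

SE* = 8.3913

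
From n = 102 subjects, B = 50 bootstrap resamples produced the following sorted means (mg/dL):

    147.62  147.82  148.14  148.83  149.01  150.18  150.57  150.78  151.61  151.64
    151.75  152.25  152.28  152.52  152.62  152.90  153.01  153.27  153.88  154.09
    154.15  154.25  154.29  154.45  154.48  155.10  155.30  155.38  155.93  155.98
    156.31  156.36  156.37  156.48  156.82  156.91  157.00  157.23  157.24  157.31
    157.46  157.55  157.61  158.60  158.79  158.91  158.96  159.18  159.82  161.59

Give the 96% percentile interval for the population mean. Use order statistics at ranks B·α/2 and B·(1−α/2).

(147.62, 159.82)

α = 0.04; lower rank = 50 × 0.020 = 1; upper rank = 50 × 0.980 = 49.
The 1st smallest replicate is 147.62; the 49th is 159.82.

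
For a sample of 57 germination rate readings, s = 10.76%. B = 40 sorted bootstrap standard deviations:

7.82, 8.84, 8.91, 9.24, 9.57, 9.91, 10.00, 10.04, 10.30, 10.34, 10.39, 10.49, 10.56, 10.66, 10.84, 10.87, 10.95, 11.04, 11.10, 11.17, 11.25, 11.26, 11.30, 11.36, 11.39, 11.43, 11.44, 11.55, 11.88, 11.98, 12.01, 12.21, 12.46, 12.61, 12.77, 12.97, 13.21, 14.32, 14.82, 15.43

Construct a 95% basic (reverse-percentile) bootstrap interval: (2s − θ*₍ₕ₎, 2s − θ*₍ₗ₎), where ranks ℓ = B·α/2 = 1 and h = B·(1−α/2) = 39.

(6.70, 13.70)

Percentile endpoints at ranks 1 and 39: θ*₍1₎ = 7.82, θ*₍39₎ = 14.82.
Basic interval reflects these around s:
  lower = 2 × 10.76 − 14.82 = 6.70
  upper = 2 × 10.76 − 7.82 = 13.70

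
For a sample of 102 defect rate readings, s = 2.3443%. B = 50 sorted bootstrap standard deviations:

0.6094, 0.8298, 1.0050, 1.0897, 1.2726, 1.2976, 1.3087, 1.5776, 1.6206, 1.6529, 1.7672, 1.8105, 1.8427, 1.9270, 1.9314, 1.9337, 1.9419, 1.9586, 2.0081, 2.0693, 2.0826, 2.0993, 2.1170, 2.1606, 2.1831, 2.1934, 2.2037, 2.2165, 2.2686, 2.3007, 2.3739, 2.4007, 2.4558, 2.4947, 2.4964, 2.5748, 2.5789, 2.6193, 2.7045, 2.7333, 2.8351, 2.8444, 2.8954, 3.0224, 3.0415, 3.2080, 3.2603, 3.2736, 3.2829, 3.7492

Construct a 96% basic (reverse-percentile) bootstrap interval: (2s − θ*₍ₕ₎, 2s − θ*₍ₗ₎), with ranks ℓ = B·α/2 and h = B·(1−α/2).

Percentile endpoints at ranks 1 and 49: θ*₍1₎ = 0.6094, θ*₍49₎ = 3.2829.
Basic interval reflects these around s:
  lower = 2 × 2.3443 − 3.2829 = 1.4057
  upper = 2 × 2.3443 − 0.6094 = 4.0792

(1.4057, 4.0792)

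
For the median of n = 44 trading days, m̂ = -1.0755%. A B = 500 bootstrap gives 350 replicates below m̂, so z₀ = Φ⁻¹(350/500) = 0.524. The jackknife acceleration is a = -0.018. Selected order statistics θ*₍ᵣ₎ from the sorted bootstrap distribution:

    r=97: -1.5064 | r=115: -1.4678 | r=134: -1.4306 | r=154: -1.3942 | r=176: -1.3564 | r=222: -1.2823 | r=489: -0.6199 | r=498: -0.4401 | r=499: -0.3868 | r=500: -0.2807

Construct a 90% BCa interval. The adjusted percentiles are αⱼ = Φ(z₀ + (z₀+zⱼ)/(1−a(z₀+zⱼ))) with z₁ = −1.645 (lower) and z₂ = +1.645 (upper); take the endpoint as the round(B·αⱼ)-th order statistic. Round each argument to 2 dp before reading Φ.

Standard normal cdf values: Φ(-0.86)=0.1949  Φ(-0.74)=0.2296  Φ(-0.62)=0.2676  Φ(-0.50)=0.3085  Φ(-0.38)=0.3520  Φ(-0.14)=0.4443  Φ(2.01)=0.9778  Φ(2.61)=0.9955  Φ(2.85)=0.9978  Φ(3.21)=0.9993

(-1.4306, -0.4401)

Lower: z₀ + z₁ = 0.524 + (-1.645) = -1.121; 1 − a(z₀+z₁) = 1 − (-0.018)(-1.121) = 0.9798; argument = 0.524 + (-1.121)/0.9798 = -0.6201 → -0.62.
α₁ = Φ(-0.62) = 0.2676; rank = round(500 × 0.2676) = 134; θ*₍134₎ = -1.4306.
Upper: z₀ + z₂ = 2.169; 1 − a(z₀+z₂) = 1.0390; argument = 2.6115 → 2.61; α₂ = 0.9955; rank = 498; θ*₍498₎ = -0.4401.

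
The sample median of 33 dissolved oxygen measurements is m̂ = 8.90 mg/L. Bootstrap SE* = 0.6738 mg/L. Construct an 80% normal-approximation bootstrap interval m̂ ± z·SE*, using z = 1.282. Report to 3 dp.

Margin = 1.282 × 0.6738 = 0.8638
Interval: 8.90 ± 0.8638

(8.036, 9.764)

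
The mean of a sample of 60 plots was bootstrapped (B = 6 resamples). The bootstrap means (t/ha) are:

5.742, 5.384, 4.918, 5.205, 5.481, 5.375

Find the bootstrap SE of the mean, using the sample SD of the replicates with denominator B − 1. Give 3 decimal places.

SE* = 0.276

Bootstrap SE is the standard deviation of the 6 replicate means.
Mean of replicates: (5.742 + 5.384 + 4.918 + 5.205 + 5.481 + 5.375) / 6 = 32.1050 / 6 = 5.3508
Sum of squared deviations: (+0.3912)² + (+0.0332)² + (−0.4328)² + (−0.1458)² + (+0.1302)² + (+0.0242)² = 0.3803
Variance = 0.3803 / 5 = 0.0761
SE* = √0.0761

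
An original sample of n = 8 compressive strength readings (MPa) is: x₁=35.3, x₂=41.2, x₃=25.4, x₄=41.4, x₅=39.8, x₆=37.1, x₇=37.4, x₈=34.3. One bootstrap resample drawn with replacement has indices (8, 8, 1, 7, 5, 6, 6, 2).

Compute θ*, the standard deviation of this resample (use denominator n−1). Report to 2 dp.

θ* = 2.48

Resample values: 34.3, 34.3, 35.3, 37.4, 39.8, 37.1, 37.1, 41.2.
Mean = 37.0625; sum of squared deviations = 43.0988
s² = 43.0988 / 7 = 6.1570
s = √6.1570 = 2.48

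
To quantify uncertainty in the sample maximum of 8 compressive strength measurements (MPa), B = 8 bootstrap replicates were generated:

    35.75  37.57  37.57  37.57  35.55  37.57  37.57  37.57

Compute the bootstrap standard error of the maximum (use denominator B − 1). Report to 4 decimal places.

SE* = 0.8904

Bootstrap SE is the standard deviation of the 8 replicate maximums.
Mean of replicates: (35.75 + 37.57 + 37.57 + 37.57 + 35.55 + 37.57 + 37.57 + 37.57) / 8 = 296.72000 / 8 = 37.09000
Sum of squared deviations: (−1.34000)² + (+0.48000)² + (+0.48000)² + (+0.48000)² + (−1.54000)² + (+0.48000)² + (+0.48000)² + (+0.48000)² = 5.54960
Variance = 5.54960 / 7 = 0.79280
SE* = √0.79280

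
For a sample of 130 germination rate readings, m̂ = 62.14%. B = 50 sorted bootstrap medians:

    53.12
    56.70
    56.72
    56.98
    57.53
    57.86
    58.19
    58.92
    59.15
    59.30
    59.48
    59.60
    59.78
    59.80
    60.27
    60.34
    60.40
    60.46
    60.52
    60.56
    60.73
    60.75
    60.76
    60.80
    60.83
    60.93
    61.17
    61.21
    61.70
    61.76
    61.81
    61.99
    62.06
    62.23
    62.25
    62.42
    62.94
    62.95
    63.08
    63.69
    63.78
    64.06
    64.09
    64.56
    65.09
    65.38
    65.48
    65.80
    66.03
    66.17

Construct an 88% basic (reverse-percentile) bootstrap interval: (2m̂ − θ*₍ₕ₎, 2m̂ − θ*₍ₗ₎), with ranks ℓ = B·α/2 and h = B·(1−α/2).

Percentile endpoints at ranks 3 and 47: θ*₍3₎ = 56.72, θ*₍47₎ = 65.48.
Basic interval reflects these around m̂:
  lower = 2 × 62.14 − 65.48 = 58.80
  upper = 2 × 62.14 − 56.72 = 67.56

(58.80, 67.56)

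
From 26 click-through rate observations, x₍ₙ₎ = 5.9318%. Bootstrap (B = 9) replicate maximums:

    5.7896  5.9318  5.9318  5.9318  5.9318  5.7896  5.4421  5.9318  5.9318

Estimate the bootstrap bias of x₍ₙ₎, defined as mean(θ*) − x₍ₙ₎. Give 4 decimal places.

mean(θ*) = (5.7896 + 5.9318 + 5.9318 + 5.9318 + 5.9318 + 5.7896 + 5.4421 + 5.9318 + 5.9318) / 9 = 5.84579
bias = 5.84579 − 5.9318

bias = −0.0860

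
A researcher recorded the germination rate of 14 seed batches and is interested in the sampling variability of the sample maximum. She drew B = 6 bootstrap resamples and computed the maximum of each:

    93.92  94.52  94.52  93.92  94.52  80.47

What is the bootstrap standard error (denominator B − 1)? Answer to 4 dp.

Bootstrap SE is the standard deviation of the 6 replicate maximums.
Mean of replicates: (93.92 + 94.52 + 94.52 + 93.92 + 94.52 + 80.47) / 6 = 551.87000 / 6 = 91.97833
Sum of squared deviations: (+1.94167)² + (+2.54167)² + (+2.54167)² + (+1.94167)² + (+2.54167)² + (−11.50833)² = 159.36208
Variance = 159.36208 / 5 = 31.87242
SE* = √31.87242

SE* = 5.6456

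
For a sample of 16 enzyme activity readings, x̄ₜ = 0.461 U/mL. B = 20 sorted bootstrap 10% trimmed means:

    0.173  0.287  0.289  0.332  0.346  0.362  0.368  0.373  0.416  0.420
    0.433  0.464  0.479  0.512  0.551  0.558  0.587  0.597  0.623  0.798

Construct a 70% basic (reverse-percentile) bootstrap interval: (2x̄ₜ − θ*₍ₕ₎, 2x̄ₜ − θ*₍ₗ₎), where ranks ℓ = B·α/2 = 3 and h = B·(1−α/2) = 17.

Percentile endpoints at ranks 3 and 17: θ*₍3₎ = 0.289, θ*₍17₎ = 0.587.
Basic interval reflects these around x̄ₜ:
  lower = 2 × 0.461 − 0.587 = 0.335
  upper = 2 × 0.461 − 0.289 = 0.633

(0.335, 0.633)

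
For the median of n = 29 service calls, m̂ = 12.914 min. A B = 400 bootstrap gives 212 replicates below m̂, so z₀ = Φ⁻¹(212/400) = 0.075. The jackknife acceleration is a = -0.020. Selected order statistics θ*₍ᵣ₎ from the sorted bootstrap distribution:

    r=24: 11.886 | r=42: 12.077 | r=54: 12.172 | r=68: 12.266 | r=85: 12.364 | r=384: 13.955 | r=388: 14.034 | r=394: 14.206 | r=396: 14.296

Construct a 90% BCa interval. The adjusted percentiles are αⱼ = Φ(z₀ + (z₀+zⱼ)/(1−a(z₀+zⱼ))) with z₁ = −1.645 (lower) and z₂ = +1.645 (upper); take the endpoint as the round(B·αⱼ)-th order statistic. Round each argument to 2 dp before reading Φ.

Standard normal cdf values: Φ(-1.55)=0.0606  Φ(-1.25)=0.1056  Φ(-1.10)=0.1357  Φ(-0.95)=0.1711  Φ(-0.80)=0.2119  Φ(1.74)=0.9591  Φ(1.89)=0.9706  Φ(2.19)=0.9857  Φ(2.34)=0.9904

(11.886, 13.955)

Lower: z₀ + z₁ = 0.075 + (-1.645) = -1.570; 1 − a(z₀+z₁) = 1 − (-0.020)(-1.570) = 0.9686; argument = 0.075 + (-1.570)/0.9686 = -1.5459 → -1.55.
α₁ = Φ(-1.55) = 0.0606; rank = round(400 × 0.0606) = 24; θ*₍24₎ = 11.886.
Upper: z₀ + z₂ = 1.720; 1 − a(z₀+z₂) = 1.0344; argument = 1.7378 → 1.74; α₂ = 0.9591; rank = 384; θ*₍384₎ = 13.955.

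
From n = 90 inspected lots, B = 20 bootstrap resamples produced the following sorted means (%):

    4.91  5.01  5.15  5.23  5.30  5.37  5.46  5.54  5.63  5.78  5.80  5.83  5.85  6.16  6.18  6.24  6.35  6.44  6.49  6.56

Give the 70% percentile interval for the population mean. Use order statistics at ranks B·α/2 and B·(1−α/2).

α = 0.30; lower rank = 20 × 0.150 = 3; upper rank = 20 × 0.850 = 17.
The 3rd smallest replicate is 5.15; the 17th is 6.35.

(5.15, 6.35)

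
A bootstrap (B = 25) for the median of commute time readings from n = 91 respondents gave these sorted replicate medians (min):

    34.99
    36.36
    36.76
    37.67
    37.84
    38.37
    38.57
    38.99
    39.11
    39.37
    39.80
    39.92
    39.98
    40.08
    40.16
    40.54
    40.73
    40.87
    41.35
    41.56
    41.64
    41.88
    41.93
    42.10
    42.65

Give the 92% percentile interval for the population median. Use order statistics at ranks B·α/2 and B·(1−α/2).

(34.99, 42.10)

α = 0.08; lower rank = 25 × 0.040 = 1; upper rank = 25 × 0.960 = 24.
The 1st smallest replicate is 34.99; the 24th is 42.10.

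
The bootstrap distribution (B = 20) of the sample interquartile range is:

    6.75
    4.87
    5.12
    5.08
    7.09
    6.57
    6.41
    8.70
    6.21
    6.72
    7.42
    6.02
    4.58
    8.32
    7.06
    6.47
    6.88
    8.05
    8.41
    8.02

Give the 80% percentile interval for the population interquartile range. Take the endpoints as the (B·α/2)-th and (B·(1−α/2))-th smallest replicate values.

(4.87, 8.32)

Sorted replicates: 4.58, 4.87, 5.08, 5.12, 6.02, 6.21, 6.41, 6.47, 6.57, 6.72, 6.75, 6.88, 7.06, 7.09, 7.42, 8.02, 8.05, 8.32, 8.41, 8.70
α = 0.20; lower rank = 20 × 0.100 = 2; upper rank = 20 × 0.900 = 18.
The 2nd smallest replicate is 4.87; the 18th is 8.32.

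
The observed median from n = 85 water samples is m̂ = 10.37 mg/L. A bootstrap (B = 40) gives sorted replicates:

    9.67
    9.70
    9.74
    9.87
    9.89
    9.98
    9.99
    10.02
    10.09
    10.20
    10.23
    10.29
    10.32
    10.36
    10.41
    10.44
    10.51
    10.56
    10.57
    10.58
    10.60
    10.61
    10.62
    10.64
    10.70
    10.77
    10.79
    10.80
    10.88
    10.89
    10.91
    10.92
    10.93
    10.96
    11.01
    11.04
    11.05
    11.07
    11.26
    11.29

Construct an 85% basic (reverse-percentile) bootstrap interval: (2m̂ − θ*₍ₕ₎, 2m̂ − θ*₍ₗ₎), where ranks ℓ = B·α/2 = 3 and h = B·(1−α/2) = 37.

(9.69, 11.00)

Percentile endpoints at ranks 3 and 37: θ*₍3₎ = 9.74, θ*₍37₎ = 11.05.
Basic interval reflects these around m̂:
  lower = 2 × 10.37 − 11.05 = 9.69
  upper = 2 × 10.37 − 9.74 = 11.00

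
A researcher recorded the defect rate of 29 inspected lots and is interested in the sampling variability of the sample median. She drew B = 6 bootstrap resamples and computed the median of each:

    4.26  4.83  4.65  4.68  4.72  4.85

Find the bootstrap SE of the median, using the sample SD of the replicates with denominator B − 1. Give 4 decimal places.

Bootstrap SE is the standard deviation of the 6 replicate medians.
Mean of replicates: (4.26 + 4.83 + 4.65 + 4.68 + 4.72 + 4.85) / 6 = 27.99000 / 6 = 4.66500
Sum of squared deviations: (−0.40500)² + (+0.16500)² + (−0.01500)² + (+0.01500)² + (+0.05500)² + (+0.18500)² = 0.22895
Variance = 0.22895 / 5 = 0.04579
SE* = √0.04579

SE* = 0.2140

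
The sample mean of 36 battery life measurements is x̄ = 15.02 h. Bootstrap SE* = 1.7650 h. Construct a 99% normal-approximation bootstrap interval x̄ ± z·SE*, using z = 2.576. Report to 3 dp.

(10.473, 19.567)

Margin = 2.576 × 1.7650 = 4.5466
Interval: 15.02 ± 4.5466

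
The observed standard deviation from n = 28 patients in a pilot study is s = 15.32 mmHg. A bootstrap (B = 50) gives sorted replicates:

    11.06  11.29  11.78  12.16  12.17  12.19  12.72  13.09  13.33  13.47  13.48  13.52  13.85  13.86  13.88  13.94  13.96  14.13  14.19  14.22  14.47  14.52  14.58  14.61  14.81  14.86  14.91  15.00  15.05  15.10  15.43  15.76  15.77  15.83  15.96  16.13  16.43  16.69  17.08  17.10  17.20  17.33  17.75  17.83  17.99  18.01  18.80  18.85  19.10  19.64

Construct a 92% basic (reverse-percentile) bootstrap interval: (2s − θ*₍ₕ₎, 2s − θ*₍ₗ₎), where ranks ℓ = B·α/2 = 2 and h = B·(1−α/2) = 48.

Percentile endpoints at ranks 2 and 48: θ*₍2₎ = 11.29, θ*₍48₎ = 18.85.
Basic interval reflects these around s:
  lower = 2 × 15.32 − 18.85 = 11.79
  upper = 2 × 15.32 − 11.29 = 19.35

(11.79, 19.35)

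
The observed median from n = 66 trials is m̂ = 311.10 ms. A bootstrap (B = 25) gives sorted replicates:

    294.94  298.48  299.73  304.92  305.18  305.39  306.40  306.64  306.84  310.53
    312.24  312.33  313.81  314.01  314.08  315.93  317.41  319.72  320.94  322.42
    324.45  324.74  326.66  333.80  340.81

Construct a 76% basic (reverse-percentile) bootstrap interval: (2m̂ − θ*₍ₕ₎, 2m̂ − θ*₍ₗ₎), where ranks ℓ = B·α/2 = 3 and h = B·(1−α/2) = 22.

Percentile endpoints at ranks 3 and 22: θ*₍3₎ = 299.73, θ*₍22₎ = 324.74.
Basic interval reflects these around m̂:
  lower = 2 × 311.10 − 324.74 = 297.46
  upper = 2 × 311.10 − 299.73 = 322.47

(297.46, 322.47)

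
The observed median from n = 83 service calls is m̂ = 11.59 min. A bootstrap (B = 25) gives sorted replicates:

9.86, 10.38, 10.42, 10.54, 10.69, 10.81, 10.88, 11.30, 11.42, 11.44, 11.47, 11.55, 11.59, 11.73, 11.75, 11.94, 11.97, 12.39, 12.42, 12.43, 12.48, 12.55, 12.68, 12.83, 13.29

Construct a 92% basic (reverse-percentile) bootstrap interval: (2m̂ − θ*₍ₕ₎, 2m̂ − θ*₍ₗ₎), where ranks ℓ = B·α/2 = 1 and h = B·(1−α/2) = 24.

Percentile endpoints at ranks 1 and 24: θ*₍1₎ = 9.86, θ*₍24₎ = 12.83.
Basic interval reflects these around m̂:
  lower = 2 × 11.59 − 12.83 = 10.35
  upper = 2 × 11.59 − 9.86 = 13.32

(10.35, 13.32)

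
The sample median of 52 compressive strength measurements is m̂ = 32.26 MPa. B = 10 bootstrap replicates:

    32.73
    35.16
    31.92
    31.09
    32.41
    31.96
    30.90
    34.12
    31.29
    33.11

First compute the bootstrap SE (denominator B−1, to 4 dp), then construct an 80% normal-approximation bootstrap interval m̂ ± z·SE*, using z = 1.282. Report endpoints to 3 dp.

Mean of replicates = 32.4690; sum of squared deviations = 16.7637; SE* = √(16.7637/9) = 1.3648
Margin = 1.282 × 1.3648 = 1.7497
Interval: 32.26 ± 1.7497

(30.510, 34.010)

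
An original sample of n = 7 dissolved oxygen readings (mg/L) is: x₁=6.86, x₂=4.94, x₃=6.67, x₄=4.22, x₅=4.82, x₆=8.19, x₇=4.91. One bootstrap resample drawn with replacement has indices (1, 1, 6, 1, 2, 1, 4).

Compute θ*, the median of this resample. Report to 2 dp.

θ* = 6.86

Resample values: 6.86, 6.86, 8.19, 6.86, 4.94, 6.86, 4.22.
Sorted: 4.22, 4.94, 6.86, 6.86, 6.86, 6.86, 8.19
Median = middle value = 6.86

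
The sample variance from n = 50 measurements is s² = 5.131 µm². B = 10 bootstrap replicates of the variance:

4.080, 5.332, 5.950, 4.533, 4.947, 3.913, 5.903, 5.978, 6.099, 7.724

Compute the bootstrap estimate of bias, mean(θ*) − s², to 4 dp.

mean(θ*) = (4.080 + 5.332 + 5.950 + 4.533 + 4.947 + 3.913 + 5.903 + 5.978 + 6.099 + 7.724) / 10 = 5.44590
bias = 5.44590 − 5.131

bias = +0.3149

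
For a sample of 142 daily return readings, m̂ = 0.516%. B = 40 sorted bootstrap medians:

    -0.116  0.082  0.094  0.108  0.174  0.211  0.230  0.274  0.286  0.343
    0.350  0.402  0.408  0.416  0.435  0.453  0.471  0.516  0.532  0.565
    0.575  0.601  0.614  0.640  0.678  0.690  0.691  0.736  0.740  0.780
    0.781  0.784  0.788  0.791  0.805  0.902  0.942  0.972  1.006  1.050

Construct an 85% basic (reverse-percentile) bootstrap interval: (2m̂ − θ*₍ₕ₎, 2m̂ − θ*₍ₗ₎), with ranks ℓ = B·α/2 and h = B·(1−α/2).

Percentile endpoints at ranks 3 and 37: θ*₍3₎ = 0.094, θ*₍37₎ = 0.942.
Basic interval reflects these around m̂:
  lower = 2 × 0.516 − 0.942 = 0.090
  upper = 2 × 0.516 − 0.094 = 0.938

(0.090, 0.938)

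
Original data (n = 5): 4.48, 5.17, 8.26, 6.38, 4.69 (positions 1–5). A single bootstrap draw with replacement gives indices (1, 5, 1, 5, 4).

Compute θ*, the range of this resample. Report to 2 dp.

θ* = 1.90

Resample values: 4.48, 4.69, 4.48, 4.69, 6.38.
Range = 6.38 − 4.48 = 1.90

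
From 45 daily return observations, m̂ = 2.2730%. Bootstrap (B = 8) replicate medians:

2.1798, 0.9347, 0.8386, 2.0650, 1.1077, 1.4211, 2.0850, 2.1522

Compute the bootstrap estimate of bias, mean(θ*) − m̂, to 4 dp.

mean(θ*) = (2.1798 + 0.9347 + 0.8386 + 2.0650 + 1.1077 + 1.4211 + 2.0850 + 2.1522) / 8 = 1.59801
bias = 1.59801 − 2.2730

bias = −0.6750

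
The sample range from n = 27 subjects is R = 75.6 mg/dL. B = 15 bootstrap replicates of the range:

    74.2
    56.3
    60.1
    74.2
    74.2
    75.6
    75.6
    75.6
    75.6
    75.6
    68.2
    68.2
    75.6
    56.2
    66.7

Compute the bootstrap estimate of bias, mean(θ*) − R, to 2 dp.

mean(θ*) = (74.2 + 56.3 + 60.1 + 74.2 + 74.2 + 75.6 + 75.6 + 75.6 + 75.6 + 75.6 + 68.2 + 68.2 + 75.6 + 56.2 + 66.7) / 15 = 70.127
bias = 70.127 − 75.6

bias = −5.47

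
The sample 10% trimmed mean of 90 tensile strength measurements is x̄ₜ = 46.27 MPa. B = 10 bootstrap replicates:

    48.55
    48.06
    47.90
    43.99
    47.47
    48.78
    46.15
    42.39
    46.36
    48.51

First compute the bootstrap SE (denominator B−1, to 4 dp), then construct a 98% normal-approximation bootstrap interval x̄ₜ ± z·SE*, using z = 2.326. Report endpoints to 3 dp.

Mean of replicates = 46.8160; sum of squared deviations = 41.1112; SE* = √(41.1112/9) = 2.1373
Margin = 2.326 × 2.1373 = 4.9714
Interval: 46.27 ± 4.9714

(41.299, 51.241)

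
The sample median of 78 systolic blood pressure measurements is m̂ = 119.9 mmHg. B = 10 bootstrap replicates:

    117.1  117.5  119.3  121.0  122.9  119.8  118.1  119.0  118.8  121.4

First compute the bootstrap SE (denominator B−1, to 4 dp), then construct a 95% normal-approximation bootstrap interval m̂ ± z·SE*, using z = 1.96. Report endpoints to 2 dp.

Mean of replicates = 119.4900; sum of squared deviations = 30.0090; SE* = √(30.0090/9) = 1.8260
Margin = 1.96 × 1.8260 = 3.579
Interval: 119.9 ± 3.579

(116.32, 123.48)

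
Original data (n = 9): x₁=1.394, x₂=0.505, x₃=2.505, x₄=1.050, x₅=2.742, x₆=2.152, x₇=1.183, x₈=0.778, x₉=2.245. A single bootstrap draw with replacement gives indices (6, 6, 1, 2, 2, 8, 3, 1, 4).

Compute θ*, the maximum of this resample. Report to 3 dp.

θ* = 2.505

Resample values: 2.152, 2.152, 1.394, 0.505, 0.505, 0.778, 2.505, 1.394, 1.050.
Maximum = 2.505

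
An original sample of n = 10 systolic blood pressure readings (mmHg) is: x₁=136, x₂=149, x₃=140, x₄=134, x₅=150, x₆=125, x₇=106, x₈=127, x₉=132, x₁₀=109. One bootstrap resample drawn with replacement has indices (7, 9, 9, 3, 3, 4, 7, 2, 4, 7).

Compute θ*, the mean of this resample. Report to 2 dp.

Resample values: 106, 132, 132, 140, 140, 134, 106, 149, 134, 106.
Mean = (106 + 132 + 132 + 140 + 140 + 134 + 106 + 149 + 134 + 106) / 10 = 1279.0 / 10 = 127.90

θ* = 127.90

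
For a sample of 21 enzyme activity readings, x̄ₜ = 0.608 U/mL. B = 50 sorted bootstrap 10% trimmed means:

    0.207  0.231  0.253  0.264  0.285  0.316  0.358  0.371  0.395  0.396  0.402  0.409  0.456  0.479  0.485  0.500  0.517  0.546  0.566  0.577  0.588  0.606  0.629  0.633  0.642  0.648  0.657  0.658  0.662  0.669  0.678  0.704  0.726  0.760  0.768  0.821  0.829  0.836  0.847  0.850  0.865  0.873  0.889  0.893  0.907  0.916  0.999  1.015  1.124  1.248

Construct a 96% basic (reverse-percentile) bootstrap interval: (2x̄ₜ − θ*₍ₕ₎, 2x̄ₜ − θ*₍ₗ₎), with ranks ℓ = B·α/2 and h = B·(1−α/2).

(0.092, 1.009)

Percentile endpoints at ranks 1 and 49: θ*₍1₎ = 0.207, θ*₍49₎ = 1.124.
Basic interval reflects these around x̄ₜ:
  lower = 2 × 0.608 − 1.124 = 0.092
  upper = 2 × 0.608 − 0.207 = 1.009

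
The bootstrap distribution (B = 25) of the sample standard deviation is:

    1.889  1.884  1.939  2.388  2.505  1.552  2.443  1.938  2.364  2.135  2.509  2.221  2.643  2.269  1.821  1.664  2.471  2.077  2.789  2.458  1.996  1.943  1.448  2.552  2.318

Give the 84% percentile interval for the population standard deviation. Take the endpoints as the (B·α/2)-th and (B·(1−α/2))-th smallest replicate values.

(1.552, 2.552)

Sorted replicates: 1.448, 1.552, 1.664, 1.821, 1.884, 1.889, 1.938, 1.939, 1.943, 1.996, 2.077, 2.135, 2.221, 2.269, 2.318, 2.364, 2.388, 2.443, 2.458, 2.471, 2.505, 2.509, 2.552, 2.643, 2.789
α = 0.16; lower rank = 25 × 0.080 = 2; upper rank = 25 × 0.920 = 23.
The 2nd smallest replicate is 1.552; the 23rd is 2.552.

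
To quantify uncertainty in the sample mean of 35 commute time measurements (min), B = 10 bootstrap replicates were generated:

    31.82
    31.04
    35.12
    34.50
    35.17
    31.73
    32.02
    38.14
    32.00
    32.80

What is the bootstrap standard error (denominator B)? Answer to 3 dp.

Bootstrap SE is the standard deviation of the 10 replicate means.
Mean of replicates: (31.82 + 31.04 + 35.12 + 34.50 + 35.17 + 31.73 + 32.02 + 38.14 + 32.00 + 32.80) / 10 = 334.3400 / 10 = 33.4340
Sum of squared deviations: (−1.6140)² + (−2.3940)² + (+1.6860)² + (+1.0660)² + (+1.7360)² + (−1.7040)² + (−1.4140)² + (+4.7060)² + (−1.4340)² + (−0.6340)² = 44.8366
Variance = 44.8366 / 10 = 4.4837
SE* = √4.4837

SE* = 2.117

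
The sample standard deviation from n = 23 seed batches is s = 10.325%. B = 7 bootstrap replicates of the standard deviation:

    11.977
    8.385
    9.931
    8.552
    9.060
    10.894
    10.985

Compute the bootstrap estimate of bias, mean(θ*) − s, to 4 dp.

mean(θ*) = (11.977 + 8.385 + 9.931 + 8.552 + 9.060 + 10.894 + 10.985) / 7 = 9.96914
bias = 9.96914 − 10.325

bias = −0.3559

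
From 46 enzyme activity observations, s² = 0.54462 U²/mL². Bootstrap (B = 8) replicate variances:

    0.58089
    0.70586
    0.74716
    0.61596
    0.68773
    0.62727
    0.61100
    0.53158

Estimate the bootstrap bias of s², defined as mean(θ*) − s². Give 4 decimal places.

bias = +0.0938

mean(θ*) = (0.58089 + 0.70586 + 0.74716 + 0.61596 + 0.68773 + 0.62727 + 0.61100 + 0.53158) / 8 = 0.63843
bias = 0.63843 − 0.54462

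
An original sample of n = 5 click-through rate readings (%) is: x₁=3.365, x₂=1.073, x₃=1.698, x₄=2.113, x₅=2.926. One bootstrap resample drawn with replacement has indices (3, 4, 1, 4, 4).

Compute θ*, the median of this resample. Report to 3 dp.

Resample values: 1.698, 2.113, 3.365, 2.113, 2.113.
Sorted: 1.698, 2.113, 2.113, 2.113, 3.365
Median = middle value = 2.113

θ* = 2.113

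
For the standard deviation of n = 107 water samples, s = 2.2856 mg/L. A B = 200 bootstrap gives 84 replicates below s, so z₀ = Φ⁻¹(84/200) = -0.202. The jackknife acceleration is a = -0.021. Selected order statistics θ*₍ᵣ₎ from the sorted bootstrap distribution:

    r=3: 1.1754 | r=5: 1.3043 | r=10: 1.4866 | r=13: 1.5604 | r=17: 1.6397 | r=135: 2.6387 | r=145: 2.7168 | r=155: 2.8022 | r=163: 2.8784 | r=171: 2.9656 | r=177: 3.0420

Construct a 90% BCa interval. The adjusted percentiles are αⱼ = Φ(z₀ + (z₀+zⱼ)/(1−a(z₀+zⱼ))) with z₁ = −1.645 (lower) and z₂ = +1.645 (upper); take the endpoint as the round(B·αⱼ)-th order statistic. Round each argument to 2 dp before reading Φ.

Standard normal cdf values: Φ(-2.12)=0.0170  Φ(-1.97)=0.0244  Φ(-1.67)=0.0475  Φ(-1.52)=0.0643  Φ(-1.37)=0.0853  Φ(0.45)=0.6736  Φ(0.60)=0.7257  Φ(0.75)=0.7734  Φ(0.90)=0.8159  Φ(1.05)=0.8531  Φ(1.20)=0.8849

(1.1754, 3.0420)

Lower: z₀ + z₁ = -0.202 + (-1.645) = -1.847; 1 − a(z₀+z₁) = 1 − (-0.021)(-1.847) = 0.9612; argument = -0.202 + (-1.847)/0.9612 = -2.1235 → -2.12.
α₁ = Φ(-2.12) = 0.0170; rank = round(200 × 0.0170) = 3; θ*₍3₎ = 1.1754.
Upper: z₀ + z₂ = 1.443; 1 − a(z₀+z₂) = 1.0303; argument = 1.1986 → 1.20; α₂ = 0.8849; rank = 177; θ*₍177₎ = 3.0420.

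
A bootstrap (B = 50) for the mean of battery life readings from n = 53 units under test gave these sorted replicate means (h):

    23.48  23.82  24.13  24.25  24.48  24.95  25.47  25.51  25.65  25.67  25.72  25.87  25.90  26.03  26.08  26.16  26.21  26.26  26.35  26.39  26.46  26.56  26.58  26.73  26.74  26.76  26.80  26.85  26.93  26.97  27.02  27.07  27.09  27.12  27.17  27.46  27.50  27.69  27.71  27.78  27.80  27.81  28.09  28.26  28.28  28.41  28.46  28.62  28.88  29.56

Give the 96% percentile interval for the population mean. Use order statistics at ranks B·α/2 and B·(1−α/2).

(23.48, 28.88)

α = 0.04; lower rank = 50 × 0.020 = 1; upper rank = 50 × 0.980 = 49.
The 1st smallest replicate is 23.48; the 49th is 28.88.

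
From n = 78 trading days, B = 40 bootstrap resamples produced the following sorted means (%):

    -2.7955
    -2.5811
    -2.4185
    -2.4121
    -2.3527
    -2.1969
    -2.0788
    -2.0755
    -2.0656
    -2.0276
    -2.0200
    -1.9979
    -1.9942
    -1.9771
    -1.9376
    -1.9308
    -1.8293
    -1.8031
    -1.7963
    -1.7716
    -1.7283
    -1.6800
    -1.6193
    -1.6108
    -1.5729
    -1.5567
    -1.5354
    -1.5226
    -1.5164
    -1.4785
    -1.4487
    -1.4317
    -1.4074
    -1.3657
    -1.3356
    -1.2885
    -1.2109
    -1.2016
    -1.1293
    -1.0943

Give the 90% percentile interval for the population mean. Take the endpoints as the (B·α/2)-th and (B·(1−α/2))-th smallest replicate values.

α = 0.10; lower rank = 40 × 0.050 = 2; upper rank = 40 × 0.950 = 38.
The 2nd smallest replicate is -2.5811; the 38th is -1.2016.

(-2.5811, -1.2016)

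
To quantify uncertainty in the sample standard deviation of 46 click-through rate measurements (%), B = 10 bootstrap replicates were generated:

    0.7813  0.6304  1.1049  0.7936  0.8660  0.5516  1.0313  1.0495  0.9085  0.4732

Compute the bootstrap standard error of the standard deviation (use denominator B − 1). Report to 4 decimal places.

SE* = 0.2157

Bootstrap SE is the standard deviation of the 10 replicate standard deviations.
Mean of replicates: (0.7813 + 0.6304 + 1.1049 + 0.7936 + 0.8660 + 0.5516 + 1.0313 + 1.0495 + 0.9085 + 0.4732) / 10 = 8.19030 / 10 = 0.81903
Sum of squared deviations: (−0.03773)² + (−0.18863)² + (+0.28587)² + (−0.02543)² + (+0.04697)² + (−0.26743)² + (+0.21227)² + (+0.23047)² + (+0.08947)² + (−0.34583)² = 0.41888
Variance = 0.41888 / 9 = 0.04654
SE* = √0.04654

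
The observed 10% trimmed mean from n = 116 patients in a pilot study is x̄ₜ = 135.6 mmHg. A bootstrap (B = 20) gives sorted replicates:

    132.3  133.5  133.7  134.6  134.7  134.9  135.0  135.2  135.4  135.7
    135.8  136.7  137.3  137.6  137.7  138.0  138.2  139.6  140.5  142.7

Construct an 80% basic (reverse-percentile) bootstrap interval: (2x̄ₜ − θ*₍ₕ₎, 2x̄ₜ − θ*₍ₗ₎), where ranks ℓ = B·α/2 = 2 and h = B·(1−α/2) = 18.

Percentile endpoints at ranks 2 and 18: θ*₍2₎ = 133.5, θ*₍18₎ = 139.6.
Basic interval reflects these around x̄ₜ:
  lower = 2 × 135.6 − 139.6 = 131.6
  upper = 2 × 135.6 − 133.5 = 137.7

(131.6, 137.7)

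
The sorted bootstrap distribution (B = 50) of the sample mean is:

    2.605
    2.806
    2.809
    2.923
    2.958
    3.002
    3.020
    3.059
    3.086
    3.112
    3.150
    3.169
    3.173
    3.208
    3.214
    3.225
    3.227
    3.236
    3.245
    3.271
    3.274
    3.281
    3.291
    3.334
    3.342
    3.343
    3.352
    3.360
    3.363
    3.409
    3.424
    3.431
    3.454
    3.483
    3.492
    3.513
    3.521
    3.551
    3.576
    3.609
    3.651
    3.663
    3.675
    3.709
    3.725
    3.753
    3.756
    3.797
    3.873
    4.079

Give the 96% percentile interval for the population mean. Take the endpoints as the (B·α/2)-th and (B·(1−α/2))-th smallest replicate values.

(2.605, 3.873)

α = 0.04; lower rank = 50 × 0.020 = 1; upper rank = 50 × 0.980 = 49.
The 1st smallest replicate is 2.605; the 49th is 3.873.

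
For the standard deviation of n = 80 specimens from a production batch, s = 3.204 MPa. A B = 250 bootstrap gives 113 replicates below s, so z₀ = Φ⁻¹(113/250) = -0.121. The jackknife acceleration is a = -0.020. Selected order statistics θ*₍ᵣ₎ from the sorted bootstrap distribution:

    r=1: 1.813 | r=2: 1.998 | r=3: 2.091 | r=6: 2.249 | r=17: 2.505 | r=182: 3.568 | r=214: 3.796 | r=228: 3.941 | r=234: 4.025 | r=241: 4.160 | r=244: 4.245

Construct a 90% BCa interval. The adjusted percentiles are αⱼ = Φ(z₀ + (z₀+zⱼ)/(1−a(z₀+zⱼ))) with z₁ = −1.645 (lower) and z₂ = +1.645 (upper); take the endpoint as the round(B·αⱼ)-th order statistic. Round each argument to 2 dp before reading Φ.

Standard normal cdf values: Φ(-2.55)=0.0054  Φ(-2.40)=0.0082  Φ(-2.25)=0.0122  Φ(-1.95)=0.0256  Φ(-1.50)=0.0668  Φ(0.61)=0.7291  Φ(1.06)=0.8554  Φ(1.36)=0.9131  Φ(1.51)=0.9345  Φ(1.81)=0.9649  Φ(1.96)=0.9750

Lower: z₀ + z₁ = -0.121 + (-1.645) = -1.766; 1 − a(z₀+z₁) = 1 − (-0.020)(-1.766) = 0.9647; argument = -0.121 + (-1.766)/0.9647 = -1.9517 → -1.95.
α₁ = Φ(-1.95) = 0.0256; rank = round(250 × 0.0256) = 6; θ*₍6₎ = 2.249.
Upper: z₀ + z₂ = 1.524; 1 − a(z₀+z₂) = 1.0305; argument = 1.3579 → 1.36; α₂ = 0.9131; rank = 228; θ*₍228₎ = 3.941.

(2.249, 3.941)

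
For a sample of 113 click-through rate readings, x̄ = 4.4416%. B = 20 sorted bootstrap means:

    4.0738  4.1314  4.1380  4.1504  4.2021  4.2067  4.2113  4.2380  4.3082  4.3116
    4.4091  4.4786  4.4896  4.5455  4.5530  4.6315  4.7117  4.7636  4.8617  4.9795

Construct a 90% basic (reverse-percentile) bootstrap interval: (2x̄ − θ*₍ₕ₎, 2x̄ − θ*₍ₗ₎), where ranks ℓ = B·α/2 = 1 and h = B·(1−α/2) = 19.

(4.0215, 4.8094)

Percentile endpoints at ranks 1 and 19: θ*₍1₎ = 4.0738, θ*₍19₎ = 4.8617.
Basic interval reflects these around x̄:
  lower = 2 × 4.4416 − 4.8617 = 4.0215
  upper = 2 × 4.4416 − 4.0738 = 4.8094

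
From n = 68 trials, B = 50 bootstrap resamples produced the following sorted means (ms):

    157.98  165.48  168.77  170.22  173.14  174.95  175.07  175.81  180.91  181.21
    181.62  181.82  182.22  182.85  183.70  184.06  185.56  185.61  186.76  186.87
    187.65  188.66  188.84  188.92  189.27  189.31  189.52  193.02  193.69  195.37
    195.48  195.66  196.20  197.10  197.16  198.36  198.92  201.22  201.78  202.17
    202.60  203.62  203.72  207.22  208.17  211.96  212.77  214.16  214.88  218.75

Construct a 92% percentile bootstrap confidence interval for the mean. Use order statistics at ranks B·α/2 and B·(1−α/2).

α = 0.08; lower rank = 50 × 0.040 = 2; upper rank = 50 × 0.960 = 48.
The 2nd smallest replicate is 165.48; the 48th is 214.16.

(165.48, 214.16)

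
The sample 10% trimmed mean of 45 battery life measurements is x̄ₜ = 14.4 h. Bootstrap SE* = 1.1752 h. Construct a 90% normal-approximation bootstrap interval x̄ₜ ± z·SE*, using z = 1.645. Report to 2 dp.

(12.47, 16.33)

Margin = 1.645 × 1.1752 = 1.933
Interval: 14.4 ± 1.933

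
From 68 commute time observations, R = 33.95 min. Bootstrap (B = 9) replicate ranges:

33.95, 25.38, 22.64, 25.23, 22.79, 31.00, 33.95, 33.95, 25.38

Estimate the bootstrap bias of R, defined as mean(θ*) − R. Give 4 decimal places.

mean(θ*) = (33.95 + 25.38 + 22.64 + 25.23 + 22.79 + 31.00 + 33.95 + 33.95 + 25.38) / 9 = 28.25222
bias = 28.25222 − 33.95

bias = −5.6978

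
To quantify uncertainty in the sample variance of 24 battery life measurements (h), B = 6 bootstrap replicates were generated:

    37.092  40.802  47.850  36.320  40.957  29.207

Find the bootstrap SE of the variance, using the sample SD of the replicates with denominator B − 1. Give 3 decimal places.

SE* = 6.190

Bootstrap SE is the standard deviation of the 6 replicate variances.
Mean of replicates: (37.092 + 40.802 + 47.850 + 36.320 + 40.957 + 29.207) / 6 = 232.2280 / 6 = 38.7047
Sum of squared deviations: (−1.6127)² + (+2.0973)² + (+9.1453)² + (−2.3847)² + (+2.2523)² + (−9.4977)² = 191.6019
Variance = 191.6019 / 5 = 38.3204
SE* = √38.3204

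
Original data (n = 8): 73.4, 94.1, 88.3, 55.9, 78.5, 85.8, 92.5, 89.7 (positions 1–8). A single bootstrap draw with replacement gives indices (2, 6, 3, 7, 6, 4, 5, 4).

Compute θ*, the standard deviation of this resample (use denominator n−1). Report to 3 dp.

θ* = 15.371

Resample values: 94.1, 85.8, 88.3, 92.5, 85.8, 55.9, 78.5, 55.9.
Mean = 79.6000; sum of squared deviations = 1653.8200
s² = 1653.8200 / 7 = 236.2600
s = √236.2600 = 15.371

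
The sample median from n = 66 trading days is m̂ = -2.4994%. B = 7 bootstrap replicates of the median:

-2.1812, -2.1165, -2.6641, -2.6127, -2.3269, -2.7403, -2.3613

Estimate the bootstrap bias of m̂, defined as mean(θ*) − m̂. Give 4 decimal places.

bias = +0.0704

mean(θ*) = ((-2.1812) + (-2.1165) + (-2.6641) + (-2.6127) + (-2.3269) + (-2.7403) + (-2.3613)) / 7 = -2.42900
bias = -2.42900 − -2.4994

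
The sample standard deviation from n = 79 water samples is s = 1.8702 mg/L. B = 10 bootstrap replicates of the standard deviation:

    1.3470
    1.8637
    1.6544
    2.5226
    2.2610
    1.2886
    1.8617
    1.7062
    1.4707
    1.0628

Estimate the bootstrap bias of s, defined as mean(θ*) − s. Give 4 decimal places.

mean(θ*) = (1.3470 + 1.8637 + 1.6544 + 2.5226 + 2.2610 + 1.2886 + 1.8617 + 1.7062 + 1.4707 + 1.0628) / 10 = 1.70387
bias = 1.70387 − 1.8702

bias = −0.1663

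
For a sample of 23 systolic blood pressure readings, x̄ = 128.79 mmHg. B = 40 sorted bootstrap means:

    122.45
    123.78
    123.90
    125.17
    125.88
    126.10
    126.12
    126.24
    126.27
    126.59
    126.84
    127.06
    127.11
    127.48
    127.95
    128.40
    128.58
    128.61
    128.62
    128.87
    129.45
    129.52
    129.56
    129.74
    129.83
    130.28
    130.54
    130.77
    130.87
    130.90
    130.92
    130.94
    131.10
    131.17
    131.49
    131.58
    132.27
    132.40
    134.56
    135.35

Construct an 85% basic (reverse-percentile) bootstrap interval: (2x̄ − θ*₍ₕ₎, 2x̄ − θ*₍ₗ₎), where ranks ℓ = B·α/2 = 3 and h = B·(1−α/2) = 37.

Percentile endpoints at ranks 3 and 37: θ*₍3₎ = 123.90, θ*₍37₎ = 132.27.
Basic interval reflects these around x̄:
  lower = 2 × 128.79 − 132.27 = 125.31
  upper = 2 × 128.79 − 123.90 = 133.68

(125.31, 133.68)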